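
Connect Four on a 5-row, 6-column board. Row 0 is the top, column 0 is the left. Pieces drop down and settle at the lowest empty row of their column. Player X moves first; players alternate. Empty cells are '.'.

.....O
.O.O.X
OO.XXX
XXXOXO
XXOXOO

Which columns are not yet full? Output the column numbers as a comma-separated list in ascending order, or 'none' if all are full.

col 0: top cell = '.' → open
col 1: top cell = '.' → open
col 2: top cell = '.' → open
col 3: top cell = '.' → open
col 4: top cell = '.' → open
col 5: top cell = 'O' → FULL

Answer: 0,1,2,3,4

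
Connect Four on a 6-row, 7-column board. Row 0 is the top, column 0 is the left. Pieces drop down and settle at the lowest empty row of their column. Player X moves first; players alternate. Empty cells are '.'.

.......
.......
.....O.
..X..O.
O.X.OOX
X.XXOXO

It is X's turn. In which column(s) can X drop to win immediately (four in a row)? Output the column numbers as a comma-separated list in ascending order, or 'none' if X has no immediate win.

Answer: 1,2

Derivation:
col 0: drop X → no win
col 1: drop X → WIN!
col 2: drop X → WIN!
col 3: drop X → no win
col 4: drop X → no win
col 5: drop X → no win
col 6: drop X → no win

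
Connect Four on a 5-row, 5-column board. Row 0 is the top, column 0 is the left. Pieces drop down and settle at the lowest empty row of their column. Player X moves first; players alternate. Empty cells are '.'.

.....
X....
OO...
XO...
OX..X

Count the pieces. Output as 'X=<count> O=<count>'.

X=4 O=4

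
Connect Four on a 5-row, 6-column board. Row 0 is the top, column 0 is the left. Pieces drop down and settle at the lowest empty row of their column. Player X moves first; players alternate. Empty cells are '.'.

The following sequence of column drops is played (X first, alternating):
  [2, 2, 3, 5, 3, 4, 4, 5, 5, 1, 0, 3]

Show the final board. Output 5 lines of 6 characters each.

Answer: ......
......
...O.X
..OXXO
XOXXOO

Derivation:
Move 1: X drops in col 2, lands at row 4
Move 2: O drops in col 2, lands at row 3
Move 3: X drops in col 3, lands at row 4
Move 4: O drops in col 5, lands at row 4
Move 5: X drops in col 3, lands at row 3
Move 6: O drops in col 4, lands at row 4
Move 7: X drops in col 4, lands at row 3
Move 8: O drops in col 5, lands at row 3
Move 9: X drops in col 5, lands at row 2
Move 10: O drops in col 1, lands at row 4
Move 11: X drops in col 0, lands at row 4
Move 12: O drops in col 3, lands at row 2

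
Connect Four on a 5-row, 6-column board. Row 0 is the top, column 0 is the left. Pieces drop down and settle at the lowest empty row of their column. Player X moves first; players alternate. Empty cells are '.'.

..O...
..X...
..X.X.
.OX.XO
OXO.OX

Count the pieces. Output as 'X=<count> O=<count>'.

X=7 O=6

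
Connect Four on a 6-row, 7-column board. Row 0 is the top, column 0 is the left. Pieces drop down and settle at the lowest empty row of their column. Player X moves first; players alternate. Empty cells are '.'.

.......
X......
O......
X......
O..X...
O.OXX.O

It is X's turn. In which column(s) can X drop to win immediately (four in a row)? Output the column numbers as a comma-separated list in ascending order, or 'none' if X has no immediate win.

Answer: none

Derivation:
col 0: drop X → no win
col 1: drop X → no win
col 2: drop X → no win
col 3: drop X → no win
col 4: drop X → no win
col 5: drop X → no win
col 6: drop X → no win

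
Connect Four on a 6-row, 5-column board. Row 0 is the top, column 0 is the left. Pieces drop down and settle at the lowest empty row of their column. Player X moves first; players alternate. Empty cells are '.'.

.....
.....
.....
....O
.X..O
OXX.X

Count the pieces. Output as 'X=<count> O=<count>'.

X=4 O=3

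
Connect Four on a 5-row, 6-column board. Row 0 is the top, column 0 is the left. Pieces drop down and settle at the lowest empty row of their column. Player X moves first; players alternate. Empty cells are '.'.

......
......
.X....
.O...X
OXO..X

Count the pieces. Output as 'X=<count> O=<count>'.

X=4 O=3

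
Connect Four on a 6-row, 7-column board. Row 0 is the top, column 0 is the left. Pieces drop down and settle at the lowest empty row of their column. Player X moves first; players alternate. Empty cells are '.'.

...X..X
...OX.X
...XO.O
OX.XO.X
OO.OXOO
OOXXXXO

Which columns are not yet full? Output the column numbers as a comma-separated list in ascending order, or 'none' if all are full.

col 0: top cell = '.' → open
col 1: top cell = '.' → open
col 2: top cell = '.' → open
col 3: top cell = 'X' → FULL
col 4: top cell = '.' → open
col 5: top cell = '.' → open
col 6: top cell = 'X' → FULL

Answer: 0,1,2,4,5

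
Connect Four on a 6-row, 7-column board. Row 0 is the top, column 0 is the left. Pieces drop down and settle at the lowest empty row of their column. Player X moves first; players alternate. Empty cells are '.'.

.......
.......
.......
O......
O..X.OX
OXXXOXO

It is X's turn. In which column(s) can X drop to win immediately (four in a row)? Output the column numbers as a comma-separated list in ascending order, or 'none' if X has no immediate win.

Answer: none

Derivation:
col 0: drop X → no win
col 1: drop X → no win
col 2: drop X → no win
col 3: drop X → no win
col 4: drop X → no win
col 5: drop X → no win
col 6: drop X → no win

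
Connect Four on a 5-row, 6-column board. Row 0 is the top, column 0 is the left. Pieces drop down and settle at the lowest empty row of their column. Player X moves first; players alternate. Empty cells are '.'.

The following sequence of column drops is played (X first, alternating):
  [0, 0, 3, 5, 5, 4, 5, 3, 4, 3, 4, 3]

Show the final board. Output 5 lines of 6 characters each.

Move 1: X drops in col 0, lands at row 4
Move 2: O drops in col 0, lands at row 3
Move 3: X drops in col 3, lands at row 4
Move 4: O drops in col 5, lands at row 4
Move 5: X drops in col 5, lands at row 3
Move 6: O drops in col 4, lands at row 4
Move 7: X drops in col 5, lands at row 2
Move 8: O drops in col 3, lands at row 3
Move 9: X drops in col 4, lands at row 3
Move 10: O drops in col 3, lands at row 2
Move 11: X drops in col 4, lands at row 2
Move 12: O drops in col 3, lands at row 1

Answer: ......
...O..
...OXX
O..OXX
X..XOO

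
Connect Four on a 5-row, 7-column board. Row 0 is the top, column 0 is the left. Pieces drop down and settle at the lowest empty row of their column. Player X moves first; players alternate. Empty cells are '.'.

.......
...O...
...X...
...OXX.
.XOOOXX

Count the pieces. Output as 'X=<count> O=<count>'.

X=6 O=5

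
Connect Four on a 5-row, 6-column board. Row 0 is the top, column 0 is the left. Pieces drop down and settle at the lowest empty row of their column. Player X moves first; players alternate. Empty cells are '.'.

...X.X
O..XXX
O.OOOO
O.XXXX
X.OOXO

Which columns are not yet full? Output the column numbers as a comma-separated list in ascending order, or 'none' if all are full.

Answer: 0,1,2,4

Derivation:
col 0: top cell = '.' → open
col 1: top cell = '.' → open
col 2: top cell = '.' → open
col 3: top cell = 'X' → FULL
col 4: top cell = '.' → open
col 5: top cell = 'X' → FULL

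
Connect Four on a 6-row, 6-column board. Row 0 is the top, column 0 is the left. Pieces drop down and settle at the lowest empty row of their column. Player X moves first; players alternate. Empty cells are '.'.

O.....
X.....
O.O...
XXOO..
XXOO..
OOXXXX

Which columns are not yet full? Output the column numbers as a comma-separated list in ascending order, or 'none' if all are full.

Answer: 1,2,3,4,5

Derivation:
col 0: top cell = 'O' → FULL
col 1: top cell = '.' → open
col 2: top cell = '.' → open
col 3: top cell = '.' → open
col 4: top cell = '.' → open
col 5: top cell = '.' → open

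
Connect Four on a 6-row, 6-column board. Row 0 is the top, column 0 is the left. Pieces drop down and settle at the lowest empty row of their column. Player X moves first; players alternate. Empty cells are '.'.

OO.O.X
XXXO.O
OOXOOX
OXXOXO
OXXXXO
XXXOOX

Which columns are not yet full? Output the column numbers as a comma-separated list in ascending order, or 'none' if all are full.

col 0: top cell = 'O' → FULL
col 1: top cell = 'O' → FULL
col 2: top cell = '.' → open
col 3: top cell = 'O' → FULL
col 4: top cell = '.' → open
col 5: top cell = 'X' → FULL

Answer: 2,4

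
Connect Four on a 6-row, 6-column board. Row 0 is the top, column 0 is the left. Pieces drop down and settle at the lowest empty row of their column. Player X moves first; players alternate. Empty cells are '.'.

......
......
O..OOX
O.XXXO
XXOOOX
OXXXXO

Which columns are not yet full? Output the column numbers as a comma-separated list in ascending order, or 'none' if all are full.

col 0: top cell = '.' → open
col 1: top cell = '.' → open
col 2: top cell = '.' → open
col 3: top cell = '.' → open
col 4: top cell = '.' → open
col 5: top cell = '.' → open

Answer: 0,1,2,3,4,5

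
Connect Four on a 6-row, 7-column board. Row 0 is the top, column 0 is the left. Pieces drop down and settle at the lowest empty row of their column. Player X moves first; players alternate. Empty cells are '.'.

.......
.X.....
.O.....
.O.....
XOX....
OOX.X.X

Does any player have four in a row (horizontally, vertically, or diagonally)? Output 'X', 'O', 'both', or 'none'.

O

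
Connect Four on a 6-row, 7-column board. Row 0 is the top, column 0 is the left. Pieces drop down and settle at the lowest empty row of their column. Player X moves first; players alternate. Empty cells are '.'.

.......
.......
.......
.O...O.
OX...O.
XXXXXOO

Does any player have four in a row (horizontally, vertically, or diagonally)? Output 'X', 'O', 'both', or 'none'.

X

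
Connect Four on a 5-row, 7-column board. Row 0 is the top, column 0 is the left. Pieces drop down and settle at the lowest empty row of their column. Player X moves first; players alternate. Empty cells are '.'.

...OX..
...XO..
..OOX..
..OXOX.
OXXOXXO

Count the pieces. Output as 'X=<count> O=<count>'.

X=9 O=9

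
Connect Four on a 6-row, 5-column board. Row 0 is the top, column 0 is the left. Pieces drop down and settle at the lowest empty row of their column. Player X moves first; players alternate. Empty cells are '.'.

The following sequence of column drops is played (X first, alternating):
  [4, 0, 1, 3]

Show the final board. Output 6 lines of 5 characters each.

Move 1: X drops in col 4, lands at row 5
Move 2: O drops in col 0, lands at row 5
Move 3: X drops in col 1, lands at row 5
Move 4: O drops in col 3, lands at row 5

Answer: .....
.....
.....
.....
.....
OX.OX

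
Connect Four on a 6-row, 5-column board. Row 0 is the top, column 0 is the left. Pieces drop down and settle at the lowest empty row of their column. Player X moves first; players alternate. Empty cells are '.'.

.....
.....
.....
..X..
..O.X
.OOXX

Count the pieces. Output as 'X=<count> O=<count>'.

X=4 O=3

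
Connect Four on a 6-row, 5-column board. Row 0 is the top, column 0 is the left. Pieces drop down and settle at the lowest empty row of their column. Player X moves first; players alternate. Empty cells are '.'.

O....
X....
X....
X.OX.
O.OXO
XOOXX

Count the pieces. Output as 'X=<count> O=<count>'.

X=8 O=7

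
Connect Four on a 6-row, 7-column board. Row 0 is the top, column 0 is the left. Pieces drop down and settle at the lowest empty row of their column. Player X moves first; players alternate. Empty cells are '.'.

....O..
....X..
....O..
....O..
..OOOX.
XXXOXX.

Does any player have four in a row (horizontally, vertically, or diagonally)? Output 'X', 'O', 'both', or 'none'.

none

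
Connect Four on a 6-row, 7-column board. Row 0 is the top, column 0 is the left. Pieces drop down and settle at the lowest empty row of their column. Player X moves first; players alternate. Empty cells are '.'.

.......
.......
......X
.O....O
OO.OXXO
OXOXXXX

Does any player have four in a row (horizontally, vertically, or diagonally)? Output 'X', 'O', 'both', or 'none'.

X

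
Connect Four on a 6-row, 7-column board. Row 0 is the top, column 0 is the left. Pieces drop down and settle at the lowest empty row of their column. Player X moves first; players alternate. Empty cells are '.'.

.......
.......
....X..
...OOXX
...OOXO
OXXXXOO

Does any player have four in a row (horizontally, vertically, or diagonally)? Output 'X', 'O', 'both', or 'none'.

X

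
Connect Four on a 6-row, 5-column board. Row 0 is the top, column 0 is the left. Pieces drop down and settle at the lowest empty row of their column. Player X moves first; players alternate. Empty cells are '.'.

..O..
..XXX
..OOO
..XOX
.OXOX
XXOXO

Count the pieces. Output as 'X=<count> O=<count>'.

X=10 O=9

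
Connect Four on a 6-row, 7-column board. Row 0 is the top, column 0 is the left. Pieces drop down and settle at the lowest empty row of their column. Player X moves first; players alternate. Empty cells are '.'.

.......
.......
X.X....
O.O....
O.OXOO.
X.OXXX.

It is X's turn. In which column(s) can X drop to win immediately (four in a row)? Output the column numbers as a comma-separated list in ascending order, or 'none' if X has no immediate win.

Answer: 6

Derivation:
col 0: drop X → no win
col 1: drop X → no win
col 2: drop X → no win
col 3: drop X → no win
col 4: drop X → no win
col 5: drop X → no win
col 6: drop X → WIN!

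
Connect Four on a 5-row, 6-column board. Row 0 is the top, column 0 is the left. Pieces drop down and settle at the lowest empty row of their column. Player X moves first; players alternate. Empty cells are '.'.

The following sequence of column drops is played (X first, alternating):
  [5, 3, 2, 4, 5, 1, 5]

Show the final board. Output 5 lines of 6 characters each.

Move 1: X drops in col 5, lands at row 4
Move 2: O drops in col 3, lands at row 4
Move 3: X drops in col 2, lands at row 4
Move 4: O drops in col 4, lands at row 4
Move 5: X drops in col 5, lands at row 3
Move 6: O drops in col 1, lands at row 4
Move 7: X drops in col 5, lands at row 2

Answer: ......
......
.....X
.....X
.OXOOX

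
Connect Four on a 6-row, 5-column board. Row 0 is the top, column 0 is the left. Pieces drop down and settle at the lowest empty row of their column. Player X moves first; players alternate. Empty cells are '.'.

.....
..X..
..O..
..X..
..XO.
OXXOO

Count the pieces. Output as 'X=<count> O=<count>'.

X=5 O=5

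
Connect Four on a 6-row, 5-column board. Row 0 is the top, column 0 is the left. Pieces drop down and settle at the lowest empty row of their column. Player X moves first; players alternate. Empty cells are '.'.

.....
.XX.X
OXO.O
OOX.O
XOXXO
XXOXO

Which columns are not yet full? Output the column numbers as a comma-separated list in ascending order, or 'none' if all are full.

Answer: 0,1,2,3,4

Derivation:
col 0: top cell = '.' → open
col 1: top cell = '.' → open
col 2: top cell = '.' → open
col 3: top cell = '.' → open
col 4: top cell = '.' → open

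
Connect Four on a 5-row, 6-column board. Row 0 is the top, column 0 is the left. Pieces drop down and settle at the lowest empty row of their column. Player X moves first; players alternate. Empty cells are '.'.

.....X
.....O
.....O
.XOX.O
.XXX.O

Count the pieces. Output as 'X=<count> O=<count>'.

X=6 O=5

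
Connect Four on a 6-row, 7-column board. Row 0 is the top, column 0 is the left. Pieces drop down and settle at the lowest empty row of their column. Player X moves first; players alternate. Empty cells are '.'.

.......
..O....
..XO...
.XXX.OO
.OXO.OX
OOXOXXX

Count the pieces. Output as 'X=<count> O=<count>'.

X=10 O=10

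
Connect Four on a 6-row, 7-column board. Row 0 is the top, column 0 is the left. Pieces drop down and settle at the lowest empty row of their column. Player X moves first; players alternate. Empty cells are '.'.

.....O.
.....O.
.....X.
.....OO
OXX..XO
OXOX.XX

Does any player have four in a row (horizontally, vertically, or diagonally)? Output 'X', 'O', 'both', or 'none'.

none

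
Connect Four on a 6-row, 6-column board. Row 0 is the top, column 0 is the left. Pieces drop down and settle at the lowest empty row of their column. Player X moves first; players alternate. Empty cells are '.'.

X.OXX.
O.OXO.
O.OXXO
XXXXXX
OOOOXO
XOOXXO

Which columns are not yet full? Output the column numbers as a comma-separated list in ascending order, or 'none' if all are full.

col 0: top cell = 'X' → FULL
col 1: top cell = '.' → open
col 2: top cell = 'O' → FULL
col 3: top cell = 'X' → FULL
col 4: top cell = 'X' → FULL
col 5: top cell = '.' → open

Answer: 1,5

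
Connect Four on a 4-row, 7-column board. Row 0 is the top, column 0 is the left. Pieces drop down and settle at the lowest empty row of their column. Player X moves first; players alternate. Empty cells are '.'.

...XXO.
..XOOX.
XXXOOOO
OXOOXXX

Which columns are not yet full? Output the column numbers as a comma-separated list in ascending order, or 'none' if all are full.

Answer: 0,1,2,6

Derivation:
col 0: top cell = '.' → open
col 1: top cell = '.' → open
col 2: top cell = '.' → open
col 3: top cell = 'X' → FULL
col 4: top cell = 'X' → FULL
col 5: top cell = 'O' → FULL
col 6: top cell = '.' → open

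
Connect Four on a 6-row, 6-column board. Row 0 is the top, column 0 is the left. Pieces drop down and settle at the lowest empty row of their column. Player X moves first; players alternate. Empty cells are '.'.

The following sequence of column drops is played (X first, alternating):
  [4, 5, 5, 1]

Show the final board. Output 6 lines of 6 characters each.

Move 1: X drops in col 4, lands at row 5
Move 2: O drops in col 5, lands at row 5
Move 3: X drops in col 5, lands at row 4
Move 4: O drops in col 1, lands at row 5

Answer: ......
......
......
......
.....X
.O..XO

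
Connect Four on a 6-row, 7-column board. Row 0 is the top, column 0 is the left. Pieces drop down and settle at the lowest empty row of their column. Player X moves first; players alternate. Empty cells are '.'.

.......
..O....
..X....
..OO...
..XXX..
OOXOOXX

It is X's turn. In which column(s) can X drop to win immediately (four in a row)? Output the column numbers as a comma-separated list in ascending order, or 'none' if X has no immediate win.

col 0: drop X → no win
col 1: drop X → WIN!
col 2: drop X → no win
col 3: drop X → no win
col 4: drop X → no win
col 5: drop X → WIN!
col 6: drop X → no win

Answer: 1,5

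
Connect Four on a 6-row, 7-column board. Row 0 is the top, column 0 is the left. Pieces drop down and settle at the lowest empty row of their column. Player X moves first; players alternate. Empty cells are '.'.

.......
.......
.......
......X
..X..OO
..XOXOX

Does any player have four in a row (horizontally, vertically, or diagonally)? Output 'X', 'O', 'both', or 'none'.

none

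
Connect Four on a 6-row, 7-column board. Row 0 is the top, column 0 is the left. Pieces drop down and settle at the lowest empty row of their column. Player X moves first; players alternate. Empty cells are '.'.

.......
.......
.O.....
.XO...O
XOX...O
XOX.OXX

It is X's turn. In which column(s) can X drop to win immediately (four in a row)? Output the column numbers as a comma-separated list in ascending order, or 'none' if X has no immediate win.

col 0: drop X → no win
col 1: drop X → no win
col 2: drop X → no win
col 3: drop X → no win
col 4: drop X → no win
col 5: drop X → no win
col 6: drop X → no win

Answer: none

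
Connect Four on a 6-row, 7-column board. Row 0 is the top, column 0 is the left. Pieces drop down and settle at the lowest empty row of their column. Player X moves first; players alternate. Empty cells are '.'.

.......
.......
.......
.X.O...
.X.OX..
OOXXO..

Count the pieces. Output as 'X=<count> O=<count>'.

X=5 O=5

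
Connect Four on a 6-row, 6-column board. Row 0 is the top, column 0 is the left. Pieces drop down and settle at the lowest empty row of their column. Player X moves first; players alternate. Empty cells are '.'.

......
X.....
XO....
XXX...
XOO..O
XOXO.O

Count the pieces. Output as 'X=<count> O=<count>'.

X=8 O=7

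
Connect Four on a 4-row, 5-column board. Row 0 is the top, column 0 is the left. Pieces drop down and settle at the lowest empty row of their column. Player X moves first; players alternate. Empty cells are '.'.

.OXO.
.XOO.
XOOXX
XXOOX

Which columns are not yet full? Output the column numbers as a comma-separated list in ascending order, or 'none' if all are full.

col 0: top cell = '.' → open
col 1: top cell = 'O' → FULL
col 2: top cell = 'X' → FULL
col 3: top cell = 'O' → FULL
col 4: top cell = '.' → open

Answer: 0,4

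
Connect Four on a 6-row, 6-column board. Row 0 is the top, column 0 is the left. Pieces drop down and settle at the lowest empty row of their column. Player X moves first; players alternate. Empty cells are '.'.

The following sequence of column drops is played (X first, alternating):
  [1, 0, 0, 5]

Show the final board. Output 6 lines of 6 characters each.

Answer: ......
......
......
......
X.....
OX...O

Derivation:
Move 1: X drops in col 1, lands at row 5
Move 2: O drops in col 0, lands at row 5
Move 3: X drops in col 0, lands at row 4
Move 4: O drops in col 5, lands at row 5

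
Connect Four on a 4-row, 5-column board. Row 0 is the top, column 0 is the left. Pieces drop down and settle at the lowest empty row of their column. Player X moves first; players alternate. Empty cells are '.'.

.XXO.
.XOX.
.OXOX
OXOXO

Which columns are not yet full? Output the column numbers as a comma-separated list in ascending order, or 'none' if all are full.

col 0: top cell = '.' → open
col 1: top cell = 'X' → FULL
col 2: top cell = 'X' → FULL
col 3: top cell = 'O' → FULL
col 4: top cell = '.' → open

Answer: 0,4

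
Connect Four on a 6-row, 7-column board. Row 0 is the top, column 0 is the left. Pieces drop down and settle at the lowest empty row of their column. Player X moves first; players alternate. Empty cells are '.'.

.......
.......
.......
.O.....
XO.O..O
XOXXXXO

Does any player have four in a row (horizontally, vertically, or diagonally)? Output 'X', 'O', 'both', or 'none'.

X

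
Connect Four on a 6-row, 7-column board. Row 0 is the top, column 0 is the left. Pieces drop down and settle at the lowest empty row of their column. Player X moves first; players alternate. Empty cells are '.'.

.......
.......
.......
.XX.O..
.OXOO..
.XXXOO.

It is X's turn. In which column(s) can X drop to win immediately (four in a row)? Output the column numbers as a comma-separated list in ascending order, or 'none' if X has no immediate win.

col 0: drop X → WIN!
col 1: drop X → no win
col 2: drop X → WIN!
col 3: drop X → no win
col 4: drop X → no win
col 5: drop X → no win
col 6: drop X → no win

Answer: 0,2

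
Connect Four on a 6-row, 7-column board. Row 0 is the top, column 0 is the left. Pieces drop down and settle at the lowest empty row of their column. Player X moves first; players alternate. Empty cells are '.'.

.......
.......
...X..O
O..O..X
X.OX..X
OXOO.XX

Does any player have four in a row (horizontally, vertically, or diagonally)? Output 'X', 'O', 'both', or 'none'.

none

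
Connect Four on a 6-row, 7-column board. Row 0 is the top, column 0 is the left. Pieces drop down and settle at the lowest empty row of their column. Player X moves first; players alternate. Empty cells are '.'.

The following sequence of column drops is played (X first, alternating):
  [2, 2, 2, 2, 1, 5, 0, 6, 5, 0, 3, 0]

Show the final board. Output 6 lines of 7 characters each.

Answer: .......
.......
..O....
O.X....
O.O..X.
XXXX.OO

Derivation:
Move 1: X drops in col 2, lands at row 5
Move 2: O drops in col 2, lands at row 4
Move 3: X drops in col 2, lands at row 3
Move 4: O drops in col 2, lands at row 2
Move 5: X drops in col 1, lands at row 5
Move 6: O drops in col 5, lands at row 5
Move 7: X drops in col 0, lands at row 5
Move 8: O drops in col 6, lands at row 5
Move 9: X drops in col 5, lands at row 4
Move 10: O drops in col 0, lands at row 4
Move 11: X drops in col 3, lands at row 5
Move 12: O drops in col 0, lands at row 3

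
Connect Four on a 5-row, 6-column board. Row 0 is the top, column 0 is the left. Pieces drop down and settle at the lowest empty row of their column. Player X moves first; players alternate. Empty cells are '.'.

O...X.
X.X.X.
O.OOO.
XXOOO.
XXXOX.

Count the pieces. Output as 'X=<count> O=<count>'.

X=10 O=9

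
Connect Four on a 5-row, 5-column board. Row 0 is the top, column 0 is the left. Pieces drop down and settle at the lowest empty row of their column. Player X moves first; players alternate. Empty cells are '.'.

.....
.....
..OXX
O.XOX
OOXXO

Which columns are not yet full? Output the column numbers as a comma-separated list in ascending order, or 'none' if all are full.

Answer: 0,1,2,3,4

Derivation:
col 0: top cell = '.' → open
col 1: top cell = '.' → open
col 2: top cell = '.' → open
col 3: top cell = '.' → open
col 4: top cell = '.' → open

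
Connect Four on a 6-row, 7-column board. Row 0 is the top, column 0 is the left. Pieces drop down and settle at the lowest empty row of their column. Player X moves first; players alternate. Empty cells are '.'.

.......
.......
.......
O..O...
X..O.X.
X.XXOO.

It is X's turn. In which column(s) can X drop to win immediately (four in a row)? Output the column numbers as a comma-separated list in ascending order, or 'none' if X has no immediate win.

Answer: 1

Derivation:
col 0: drop X → no win
col 1: drop X → WIN!
col 2: drop X → no win
col 3: drop X → no win
col 4: drop X → no win
col 5: drop X → no win
col 6: drop X → no win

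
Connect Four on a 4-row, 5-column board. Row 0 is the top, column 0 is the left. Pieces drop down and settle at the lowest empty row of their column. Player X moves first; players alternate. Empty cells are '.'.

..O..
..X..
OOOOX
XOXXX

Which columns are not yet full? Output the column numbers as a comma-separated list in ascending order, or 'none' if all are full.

Answer: 0,1,3,4

Derivation:
col 0: top cell = '.' → open
col 1: top cell = '.' → open
col 2: top cell = 'O' → FULL
col 3: top cell = '.' → open
col 4: top cell = '.' → open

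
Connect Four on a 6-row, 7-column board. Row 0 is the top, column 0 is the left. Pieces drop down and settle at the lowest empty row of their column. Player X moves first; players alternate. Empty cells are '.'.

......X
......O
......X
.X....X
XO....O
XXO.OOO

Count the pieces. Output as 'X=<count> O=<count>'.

X=7 O=7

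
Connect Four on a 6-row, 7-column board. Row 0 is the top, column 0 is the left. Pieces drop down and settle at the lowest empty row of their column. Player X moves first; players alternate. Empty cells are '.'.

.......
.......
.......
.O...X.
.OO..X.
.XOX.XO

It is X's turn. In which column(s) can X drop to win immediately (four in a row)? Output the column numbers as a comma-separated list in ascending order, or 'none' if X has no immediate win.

Answer: 5

Derivation:
col 0: drop X → no win
col 1: drop X → no win
col 2: drop X → no win
col 3: drop X → no win
col 4: drop X → no win
col 5: drop X → WIN!
col 6: drop X → no win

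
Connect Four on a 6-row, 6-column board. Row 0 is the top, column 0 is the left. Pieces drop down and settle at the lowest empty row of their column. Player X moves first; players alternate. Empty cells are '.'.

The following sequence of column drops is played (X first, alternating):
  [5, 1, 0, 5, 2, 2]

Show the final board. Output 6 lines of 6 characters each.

Answer: ......
......
......
......
..O..O
XOX..X

Derivation:
Move 1: X drops in col 5, lands at row 5
Move 2: O drops in col 1, lands at row 5
Move 3: X drops in col 0, lands at row 5
Move 4: O drops in col 5, lands at row 4
Move 5: X drops in col 2, lands at row 5
Move 6: O drops in col 2, lands at row 4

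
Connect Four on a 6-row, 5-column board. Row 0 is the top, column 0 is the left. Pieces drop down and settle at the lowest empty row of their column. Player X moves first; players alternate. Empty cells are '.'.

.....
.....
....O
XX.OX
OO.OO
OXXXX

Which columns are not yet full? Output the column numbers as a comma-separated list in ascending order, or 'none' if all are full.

col 0: top cell = '.' → open
col 1: top cell = '.' → open
col 2: top cell = '.' → open
col 3: top cell = '.' → open
col 4: top cell = '.' → open

Answer: 0,1,2,3,4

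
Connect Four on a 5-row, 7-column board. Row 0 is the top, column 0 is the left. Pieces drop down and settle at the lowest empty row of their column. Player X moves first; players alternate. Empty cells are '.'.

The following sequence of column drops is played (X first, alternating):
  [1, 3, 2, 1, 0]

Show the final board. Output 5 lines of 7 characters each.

Move 1: X drops in col 1, lands at row 4
Move 2: O drops in col 3, lands at row 4
Move 3: X drops in col 2, lands at row 4
Move 4: O drops in col 1, lands at row 3
Move 5: X drops in col 0, lands at row 4

Answer: .......
.......
.......
.O.....
XXXO...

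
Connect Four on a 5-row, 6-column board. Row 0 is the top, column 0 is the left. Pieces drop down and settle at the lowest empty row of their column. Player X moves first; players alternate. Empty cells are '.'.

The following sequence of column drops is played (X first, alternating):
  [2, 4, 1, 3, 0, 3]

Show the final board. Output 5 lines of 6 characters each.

Answer: ......
......
......
...O..
XXXOO.

Derivation:
Move 1: X drops in col 2, lands at row 4
Move 2: O drops in col 4, lands at row 4
Move 3: X drops in col 1, lands at row 4
Move 4: O drops in col 3, lands at row 4
Move 5: X drops in col 0, lands at row 4
Move 6: O drops in col 3, lands at row 3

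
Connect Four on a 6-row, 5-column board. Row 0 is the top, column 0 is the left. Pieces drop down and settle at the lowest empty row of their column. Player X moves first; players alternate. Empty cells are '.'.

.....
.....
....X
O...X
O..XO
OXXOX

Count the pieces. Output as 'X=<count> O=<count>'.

X=6 O=5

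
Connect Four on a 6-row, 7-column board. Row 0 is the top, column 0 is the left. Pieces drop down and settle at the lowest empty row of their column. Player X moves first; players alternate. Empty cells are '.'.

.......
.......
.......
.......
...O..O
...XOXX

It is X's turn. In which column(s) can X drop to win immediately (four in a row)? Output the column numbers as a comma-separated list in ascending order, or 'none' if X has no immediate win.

Answer: none

Derivation:
col 0: drop X → no win
col 1: drop X → no win
col 2: drop X → no win
col 3: drop X → no win
col 4: drop X → no win
col 5: drop X → no win
col 6: drop X → no win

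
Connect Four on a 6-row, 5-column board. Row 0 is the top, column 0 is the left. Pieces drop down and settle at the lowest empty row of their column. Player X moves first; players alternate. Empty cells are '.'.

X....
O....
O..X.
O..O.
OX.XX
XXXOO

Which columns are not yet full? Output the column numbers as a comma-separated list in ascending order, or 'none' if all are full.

Answer: 1,2,3,4

Derivation:
col 0: top cell = 'X' → FULL
col 1: top cell = '.' → open
col 2: top cell = '.' → open
col 3: top cell = '.' → open
col 4: top cell = '.' → open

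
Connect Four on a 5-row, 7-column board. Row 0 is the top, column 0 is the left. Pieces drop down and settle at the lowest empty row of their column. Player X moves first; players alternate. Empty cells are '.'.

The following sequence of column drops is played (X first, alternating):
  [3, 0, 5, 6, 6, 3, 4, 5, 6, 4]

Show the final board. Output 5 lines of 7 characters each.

Answer: .......
.......
......X
...OOOX
O..XXXO

Derivation:
Move 1: X drops in col 3, lands at row 4
Move 2: O drops in col 0, lands at row 4
Move 3: X drops in col 5, lands at row 4
Move 4: O drops in col 6, lands at row 4
Move 5: X drops in col 6, lands at row 3
Move 6: O drops in col 3, lands at row 3
Move 7: X drops in col 4, lands at row 4
Move 8: O drops in col 5, lands at row 3
Move 9: X drops in col 6, lands at row 2
Move 10: O drops in col 4, lands at row 3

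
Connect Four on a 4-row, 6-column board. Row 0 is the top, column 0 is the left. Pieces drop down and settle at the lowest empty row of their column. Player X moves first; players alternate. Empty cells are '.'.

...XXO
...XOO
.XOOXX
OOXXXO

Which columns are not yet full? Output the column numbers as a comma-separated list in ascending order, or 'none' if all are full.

col 0: top cell = '.' → open
col 1: top cell = '.' → open
col 2: top cell = '.' → open
col 3: top cell = 'X' → FULL
col 4: top cell = 'X' → FULL
col 5: top cell = 'O' → FULL

Answer: 0,1,2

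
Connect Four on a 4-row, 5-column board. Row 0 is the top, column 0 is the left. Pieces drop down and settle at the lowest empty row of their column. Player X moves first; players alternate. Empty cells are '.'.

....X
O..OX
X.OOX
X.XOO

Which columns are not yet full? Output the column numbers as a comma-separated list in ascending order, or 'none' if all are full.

Answer: 0,1,2,3

Derivation:
col 0: top cell = '.' → open
col 1: top cell = '.' → open
col 2: top cell = '.' → open
col 3: top cell = '.' → open
col 4: top cell = 'X' → FULL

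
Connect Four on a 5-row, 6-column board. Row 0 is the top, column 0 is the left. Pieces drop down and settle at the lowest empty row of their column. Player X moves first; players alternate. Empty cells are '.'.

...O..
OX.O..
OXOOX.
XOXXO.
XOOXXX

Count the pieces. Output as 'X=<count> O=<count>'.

X=10 O=10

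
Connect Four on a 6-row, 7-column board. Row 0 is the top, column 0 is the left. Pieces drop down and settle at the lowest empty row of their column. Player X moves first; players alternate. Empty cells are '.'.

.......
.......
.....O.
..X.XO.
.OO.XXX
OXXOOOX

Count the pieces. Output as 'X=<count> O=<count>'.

X=8 O=8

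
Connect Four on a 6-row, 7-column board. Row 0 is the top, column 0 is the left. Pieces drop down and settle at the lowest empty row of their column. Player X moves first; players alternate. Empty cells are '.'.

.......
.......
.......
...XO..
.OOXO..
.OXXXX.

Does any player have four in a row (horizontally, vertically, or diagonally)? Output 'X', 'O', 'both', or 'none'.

X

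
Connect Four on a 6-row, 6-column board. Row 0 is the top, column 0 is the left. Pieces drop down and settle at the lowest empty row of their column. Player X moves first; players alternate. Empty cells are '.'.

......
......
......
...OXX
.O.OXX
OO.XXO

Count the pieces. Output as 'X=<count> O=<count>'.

X=6 O=6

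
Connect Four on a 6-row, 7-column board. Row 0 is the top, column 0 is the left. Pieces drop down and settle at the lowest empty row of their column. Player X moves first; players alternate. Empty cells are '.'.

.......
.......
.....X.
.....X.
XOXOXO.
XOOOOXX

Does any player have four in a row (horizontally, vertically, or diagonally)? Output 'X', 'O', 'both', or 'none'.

O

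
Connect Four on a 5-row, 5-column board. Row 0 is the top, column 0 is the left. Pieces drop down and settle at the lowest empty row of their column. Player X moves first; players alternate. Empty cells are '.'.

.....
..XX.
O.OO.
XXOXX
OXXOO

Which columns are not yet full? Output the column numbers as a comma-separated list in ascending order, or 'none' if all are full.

col 0: top cell = '.' → open
col 1: top cell = '.' → open
col 2: top cell = '.' → open
col 3: top cell = '.' → open
col 4: top cell = '.' → open

Answer: 0,1,2,3,4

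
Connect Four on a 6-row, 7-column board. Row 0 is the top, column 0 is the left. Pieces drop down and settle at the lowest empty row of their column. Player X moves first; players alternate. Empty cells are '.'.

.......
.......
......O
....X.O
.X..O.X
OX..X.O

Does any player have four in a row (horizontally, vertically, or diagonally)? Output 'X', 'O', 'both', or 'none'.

none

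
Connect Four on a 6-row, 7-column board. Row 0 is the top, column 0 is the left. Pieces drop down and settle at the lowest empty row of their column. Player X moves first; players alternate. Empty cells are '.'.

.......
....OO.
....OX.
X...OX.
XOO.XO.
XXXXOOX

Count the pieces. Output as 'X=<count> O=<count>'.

X=10 O=9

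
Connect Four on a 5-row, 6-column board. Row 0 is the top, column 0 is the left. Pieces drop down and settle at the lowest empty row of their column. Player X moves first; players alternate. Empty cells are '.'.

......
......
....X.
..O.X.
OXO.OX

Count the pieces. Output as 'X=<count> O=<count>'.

X=4 O=4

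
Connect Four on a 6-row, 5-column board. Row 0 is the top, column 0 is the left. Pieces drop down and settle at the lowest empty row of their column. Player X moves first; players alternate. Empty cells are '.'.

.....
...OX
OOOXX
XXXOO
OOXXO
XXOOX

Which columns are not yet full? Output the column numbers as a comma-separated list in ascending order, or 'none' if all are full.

Answer: 0,1,2,3,4

Derivation:
col 0: top cell = '.' → open
col 1: top cell = '.' → open
col 2: top cell = '.' → open
col 3: top cell = '.' → open
col 4: top cell = '.' → open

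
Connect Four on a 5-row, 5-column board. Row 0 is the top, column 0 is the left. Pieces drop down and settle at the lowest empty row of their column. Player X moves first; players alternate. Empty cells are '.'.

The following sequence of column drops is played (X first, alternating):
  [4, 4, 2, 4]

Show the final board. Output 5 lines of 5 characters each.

Move 1: X drops in col 4, lands at row 4
Move 2: O drops in col 4, lands at row 3
Move 3: X drops in col 2, lands at row 4
Move 4: O drops in col 4, lands at row 2

Answer: .....
.....
....O
....O
..X.X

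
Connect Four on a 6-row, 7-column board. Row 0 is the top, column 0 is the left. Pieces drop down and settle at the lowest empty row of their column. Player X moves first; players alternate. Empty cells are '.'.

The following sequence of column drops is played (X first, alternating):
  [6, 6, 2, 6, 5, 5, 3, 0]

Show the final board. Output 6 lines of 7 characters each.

Answer: .......
.......
.......
......O
.....OO
O.XX.XX

Derivation:
Move 1: X drops in col 6, lands at row 5
Move 2: O drops in col 6, lands at row 4
Move 3: X drops in col 2, lands at row 5
Move 4: O drops in col 6, lands at row 3
Move 5: X drops in col 5, lands at row 5
Move 6: O drops in col 5, lands at row 4
Move 7: X drops in col 3, lands at row 5
Move 8: O drops in col 0, lands at row 5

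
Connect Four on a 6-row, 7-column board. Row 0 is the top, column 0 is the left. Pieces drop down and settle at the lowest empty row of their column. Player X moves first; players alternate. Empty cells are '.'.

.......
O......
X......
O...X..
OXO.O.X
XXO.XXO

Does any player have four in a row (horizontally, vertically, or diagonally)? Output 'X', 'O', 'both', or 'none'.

none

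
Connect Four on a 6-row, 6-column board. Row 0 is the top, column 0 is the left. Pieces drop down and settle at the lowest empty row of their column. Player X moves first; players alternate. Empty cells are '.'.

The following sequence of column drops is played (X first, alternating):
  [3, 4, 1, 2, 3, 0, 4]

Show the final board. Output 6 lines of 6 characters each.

Move 1: X drops in col 3, lands at row 5
Move 2: O drops in col 4, lands at row 5
Move 3: X drops in col 1, lands at row 5
Move 4: O drops in col 2, lands at row 5
Move 5: X drops in col 3, lands at row 4
Move 6: O drops in col 0, lands at row 5
Move 7: X drops in col 4, lands at row 4

Answer: ......
......
......
......
...XX.
OXOXO.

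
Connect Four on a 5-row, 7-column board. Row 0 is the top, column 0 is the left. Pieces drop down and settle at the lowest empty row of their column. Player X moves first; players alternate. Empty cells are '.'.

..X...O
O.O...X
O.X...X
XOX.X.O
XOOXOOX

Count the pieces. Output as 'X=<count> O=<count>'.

X=10 O=10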